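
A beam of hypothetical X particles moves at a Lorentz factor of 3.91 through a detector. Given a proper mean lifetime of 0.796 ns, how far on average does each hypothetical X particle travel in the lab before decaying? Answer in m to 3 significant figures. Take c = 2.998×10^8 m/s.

β = √(1 − 1/γ²) = √(1 − 1/3.91²) = 0.96674
Dilated lifetime: Δt = γτ₀ = 3.91 × 0.796 ns = 3.1124 ns
d = vΔt = 0.96674c × 3.1124 ns = 2.8983×10^8 m/s × 3.1124×10^-9 s = 0.902 m

d ≈ 0.902 m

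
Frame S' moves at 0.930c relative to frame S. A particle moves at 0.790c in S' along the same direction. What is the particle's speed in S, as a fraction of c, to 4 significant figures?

u ≈ 0.9915c

Relativistic velocity addition: u = (u' + v)/(1 + u'v/c²)
= (0.790 + 0.930)/(1 + 0.790×0.930) = 1.720/1.73470 = 0.9915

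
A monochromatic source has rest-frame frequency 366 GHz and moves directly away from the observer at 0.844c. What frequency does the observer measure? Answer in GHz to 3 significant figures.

f_obs ≈ 106 GHz

Relativistic Doppler: f_obs = f_src √((1−β)/(1+β))
= 366 × √(0.15600/1.8440) = 366 × 0.29086 = 106 GHz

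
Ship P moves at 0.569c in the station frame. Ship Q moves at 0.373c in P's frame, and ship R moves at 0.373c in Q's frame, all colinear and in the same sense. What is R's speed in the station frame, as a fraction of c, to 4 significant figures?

u ≈ 0.8916c

Compose boost 2: (0.373 + 0.569)/(1 + 0.373×0.569) = 0.9420/1.21224 = 0.777076
Compose boost 3: (0.373 + 0.777076)/(1 + 0.373×0.777076) = 1.15008/1.28985 = 0.8916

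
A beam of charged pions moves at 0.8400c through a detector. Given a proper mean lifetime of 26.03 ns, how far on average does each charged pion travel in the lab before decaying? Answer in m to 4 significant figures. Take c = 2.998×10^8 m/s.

γ = 1/√(1 − 0.8400²) = 1.84302
Dilated lifetime: Δt = γτ₀ = 1.84302 × 26.03 ns = 47.9739 ns
d = vΔt = 0.8400c × 47.9739 ns = 2.51832×10^8 m/s × 4.79739×10^-8 s = 12.08 m

d ≈ 12.08 m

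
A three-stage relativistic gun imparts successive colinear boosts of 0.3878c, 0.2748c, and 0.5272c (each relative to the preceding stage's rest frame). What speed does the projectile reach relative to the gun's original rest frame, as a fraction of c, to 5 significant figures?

u ≈ 0.85582c

Compose boost 2: (0.2748 + 0.3878)/(1 + 0.2748×0.3878) = 0.66260/1.106567 = 0.5987886
Compose boost 3: (0.5272 + 0.5987886)/(1 + 0.5272×0.5987886) = 1.125989/1.315681 = 0.85582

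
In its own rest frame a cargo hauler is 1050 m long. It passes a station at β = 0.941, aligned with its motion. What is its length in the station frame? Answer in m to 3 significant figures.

γ = 1/√(1 − 0.941²) = 2.9550
Length contraction: L = L₀/γ = 1050/2.9550 = 355 m

L ≈ 355 m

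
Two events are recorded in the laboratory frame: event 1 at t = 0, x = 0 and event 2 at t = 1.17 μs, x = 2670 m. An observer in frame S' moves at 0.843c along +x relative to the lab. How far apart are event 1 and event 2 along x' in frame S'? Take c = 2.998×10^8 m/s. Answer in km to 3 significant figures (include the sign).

Δx' ≈ 4.41 km

γ = 1/√(1 − 0.843²) = 1.8590
Δx' = γ(Δx − vΔt) = 1.8590 × (2670 m − 0.843×(2.998×10^8 m/s)×1.17×10^-6 s)
= 1.8590 × (2374.3 m) = 4.41 km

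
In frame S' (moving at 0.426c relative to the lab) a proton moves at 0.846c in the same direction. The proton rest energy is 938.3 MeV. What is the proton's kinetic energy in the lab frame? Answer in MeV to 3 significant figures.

u_lab = (0.846 + 0.426)/(1 + 0.846×0.426) = 0.935022
γ = 1/√(1 − 0.935022²) = 2.8202
K = (γ − 1)m₀c² = (2.8202 − 1) × 938.3 = 1.8202 × 938.3 = 1710 MeV

K ≈ 1710 MeV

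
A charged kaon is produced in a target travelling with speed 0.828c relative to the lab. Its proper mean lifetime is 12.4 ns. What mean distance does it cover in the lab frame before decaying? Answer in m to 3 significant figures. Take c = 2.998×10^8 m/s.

d ≈ 5.49 m

γ = 1/√(1 − 0.828²) = 1.7834
Dilated lifetime: Δt = γτ₀ = 1.7834 × 12.4 ns = 22.114 ns
d = vΔt = 0.828c × 22.114 ns = 2.4823×10^8 m/s × 2.2114×10^-8 s = 5.49 m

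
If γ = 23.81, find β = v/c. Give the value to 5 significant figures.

β = √(1 − 1/γ²) = √(1 − 1/23.81²) = √(0.9982361) = 0.99912

β ≈ 0.99912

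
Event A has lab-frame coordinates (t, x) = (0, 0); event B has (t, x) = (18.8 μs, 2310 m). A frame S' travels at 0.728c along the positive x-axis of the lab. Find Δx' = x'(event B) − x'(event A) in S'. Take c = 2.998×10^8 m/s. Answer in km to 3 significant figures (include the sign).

γ = 1/√(1 − 0.728²) = 1.4586
Δx' = γ(Δx − vΔt) = 1.4586 × (2310 m − 0.728×(2.998×10^8 m/s)×18.8×10^-6 s)
= 1.4586 × (-1793.2 m) = -2.62 km

Δx' ≈ -2.62 km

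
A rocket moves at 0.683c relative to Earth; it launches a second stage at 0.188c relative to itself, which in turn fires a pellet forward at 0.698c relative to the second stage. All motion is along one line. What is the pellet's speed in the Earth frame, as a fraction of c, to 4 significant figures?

u ≈ 0.9552c

Compose boost 2: (0.188 + 0.683)/(1 + 0.188×0.683) = 0.8710/1.12840 = 0.771887
Compose boost 3: (0.698 + 0.771887)/(1 + 0.698×0.771887) = 1.46989/1.53878 = 0.9552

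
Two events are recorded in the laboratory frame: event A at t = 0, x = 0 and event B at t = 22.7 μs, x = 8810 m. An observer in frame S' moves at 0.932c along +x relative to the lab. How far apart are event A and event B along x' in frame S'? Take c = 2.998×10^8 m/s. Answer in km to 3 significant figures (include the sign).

γ = 1/√(1 − 0.932²) = 2.7589
Δx' = γ(Δx − vΔt) = 2.7589 × (8810 m − 0.932×(2.998×10^8 m/s)×22.7×10^-6 s)
= 2.7589 × (2467.3 m) = 6.81 km

Δx' ≈ 6.81 km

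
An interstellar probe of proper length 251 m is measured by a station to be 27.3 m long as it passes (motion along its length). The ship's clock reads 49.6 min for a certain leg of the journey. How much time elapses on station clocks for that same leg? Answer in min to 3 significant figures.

Δt ≈ 456 min

Length contraction ⇒ γ = L₀/L = 251/27.3 = 9.1941
Time dilation: Δt = γτ₀ = 9.1941 × 49.6 min = 456 min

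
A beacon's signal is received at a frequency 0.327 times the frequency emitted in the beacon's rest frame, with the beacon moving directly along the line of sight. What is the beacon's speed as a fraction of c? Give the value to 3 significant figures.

f_obs/f_src = √((1−β)/(1+β)) = 0.327  ⇒  (1−β)/(1+β) = 0.10693
β = |1 − D²|/(1 + D²) = |1 − 0.10693|/(1 + 0.10693) = 0.807

β ≈ 0.807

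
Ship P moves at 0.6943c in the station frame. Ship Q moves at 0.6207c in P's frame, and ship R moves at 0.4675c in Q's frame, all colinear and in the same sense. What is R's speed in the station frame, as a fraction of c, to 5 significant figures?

u ≈ 0.96982c

Compose boost 2: (0.6207 + 0.6943)/(1 + 0.6207×0.6943) = 1.3150/1.430952 = 0.9189686
Compose boost 3: (0.4675 + 0.9189686)/(1 + 0.4675×0.9189686) = 1.386469/1.429618 = 0.96982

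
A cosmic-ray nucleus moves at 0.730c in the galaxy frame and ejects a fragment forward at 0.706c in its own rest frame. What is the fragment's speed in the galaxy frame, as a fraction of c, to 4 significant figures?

u ≈ 0.9476c

Compose boost 2: (0.706 + 0.730)/(1 + 0.706×0.730) = 1.436/1.51538 = 0.9476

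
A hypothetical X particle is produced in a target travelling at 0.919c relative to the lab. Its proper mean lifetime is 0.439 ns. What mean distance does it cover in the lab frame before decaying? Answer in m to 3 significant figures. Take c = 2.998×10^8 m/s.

γ = 1/√(1 − 0.919²) = 2.5364
Dilated lifetime: Δt = γτ₀ = 2.5364 × 0.439 ns = 1.1135 ns
d = vΔt = 0.919c × 1.1135 ns = 2.7552×10^8 m/s × 1.1135×10^-9 s = 0.307 m

d ≈ 0.307 m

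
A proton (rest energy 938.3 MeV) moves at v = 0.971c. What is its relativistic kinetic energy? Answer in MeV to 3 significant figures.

γ = 1/√(1 − 0.971²) = 4.1827
K = (γ − 1)m₀c² = (4.1827 − 1) × 938.3 MeV = 3.1827 × 938.3 MeV = 2990 MeV

K ≈ 2990 MeV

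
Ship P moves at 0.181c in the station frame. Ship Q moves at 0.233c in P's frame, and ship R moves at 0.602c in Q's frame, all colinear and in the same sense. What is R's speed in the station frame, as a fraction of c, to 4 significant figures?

u ≈ 0.8064c

Compose boost 2: (0.233 + 0.181)/(1 + 0.233×0.181) = 0.4140/1.04217 = 0.397247
Compose boost 3: (0.602 + 0.397247)/(1 + 0.602×0.397247) = 0.999247/1.23914 = 0.8064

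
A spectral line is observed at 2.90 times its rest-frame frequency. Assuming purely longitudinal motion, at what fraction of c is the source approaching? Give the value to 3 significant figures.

f_obs/f_src = √((1+β)/(1−β)) = 2.90  ⇒  (1+β)/(1−β) = 8.4100
β = |1 − D²|/(1 + D²) = |1 − 8.4100|/(1 + 8.4100) = 0.787

β ≈ 0.787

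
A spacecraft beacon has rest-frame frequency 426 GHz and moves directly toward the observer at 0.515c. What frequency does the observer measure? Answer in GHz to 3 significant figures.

Relativistic Doppler: f_obs = f_src √((1+β)/(1−β))
= 426 × √(1.5150/0.48500) = 426 × 1.7674 = 753 GHz

f_obs ≈ 753 GHz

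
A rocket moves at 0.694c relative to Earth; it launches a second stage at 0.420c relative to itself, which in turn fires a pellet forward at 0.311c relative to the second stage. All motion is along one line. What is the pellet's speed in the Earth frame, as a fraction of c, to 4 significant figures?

Compose boost 2: (0.420 + 0.694)/(1 + 0.420×0.694) = 1.114/1.29148 = 0.862576
Compose boost 3: (0.311 + 0.862576)/(1 + 0.311×0.862576) = 1.17358/1.26826 = 0.9253

u ≈ 0.9253c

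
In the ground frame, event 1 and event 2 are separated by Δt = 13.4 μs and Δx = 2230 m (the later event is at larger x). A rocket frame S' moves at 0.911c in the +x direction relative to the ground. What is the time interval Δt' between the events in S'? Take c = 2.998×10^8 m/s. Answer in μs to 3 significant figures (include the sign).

Δt' ≈ 16.1 μs

γ = 1/√(1 − 0.911²) = 2.4248
Δt' = γ(Δt − vΔx/c²) = 2.4248 × (13.4 μs − 0.911×2230 m / (2.998×10^8 m/s))
= 2.4248 × (6.6237 μs) = 16.1 μs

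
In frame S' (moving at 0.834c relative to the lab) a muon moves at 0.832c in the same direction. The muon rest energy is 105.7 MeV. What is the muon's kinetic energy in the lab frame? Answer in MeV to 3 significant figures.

u_lab = (0.832 + 0.834)/(1 + 0.832×0.834) = 0.983536
γ = 1/√(1 − 0.983536²) = 5.5337
K = (γ − 1)m₀c² = (5.5337 − 1) × 105.7 = 4.5337 × 105.7 = 479 MeV

K ≈ 479 MeV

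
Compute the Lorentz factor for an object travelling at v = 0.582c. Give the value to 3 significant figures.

γ = 1/√(1 − β²) = 1/√(1 − 0.582²) = 1/√(0.66128) = 1.23

γ ≈ 1.23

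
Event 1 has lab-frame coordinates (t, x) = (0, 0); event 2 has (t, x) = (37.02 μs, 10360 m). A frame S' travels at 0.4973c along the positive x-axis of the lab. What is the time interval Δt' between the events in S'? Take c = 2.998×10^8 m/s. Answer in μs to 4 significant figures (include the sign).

Δt' ≈ 22.86 μs

γ = 1/√(1 − 0.4973²) = 1.15263
Δt' = γ(Δt − vΔx/c²) = 1.15263 × (37.02 μs − 0.4973×10360 m / (2.998×10^8 m/s))
= 1.15263 × (19.8351 μs) = 22.86 μs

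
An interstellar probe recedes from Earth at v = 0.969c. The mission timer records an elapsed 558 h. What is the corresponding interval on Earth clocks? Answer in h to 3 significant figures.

Δt ≈ 2260 h

γ = 1/√(1 − 0.969²) = 4.0476
Time dilation: Δt = γτ₀ = 4.0476 × 558 h = 2260 h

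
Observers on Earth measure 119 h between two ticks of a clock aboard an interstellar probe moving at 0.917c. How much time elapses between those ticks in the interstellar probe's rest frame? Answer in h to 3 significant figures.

τ₀ ≈ 47.5 h

γ = 1/√(1 − 0.917²) = 2.5070
Proper time: τ₀ = Δt/γ = 119/2.5070 = 47.5 h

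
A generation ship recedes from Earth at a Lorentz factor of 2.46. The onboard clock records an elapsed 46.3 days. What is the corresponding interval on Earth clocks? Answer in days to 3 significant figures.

γ = 2.46 (given)
Time dilation: Δt = γτ₀ = 2.46 × 46.3 days = 114 days

Δt ≈ 114 days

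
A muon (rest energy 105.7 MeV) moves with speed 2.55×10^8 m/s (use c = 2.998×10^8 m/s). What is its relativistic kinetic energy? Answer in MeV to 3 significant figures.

K ≈ 95.3 MeV

β = v/c = 2.55×10^8 / 2.998×10^8 = 0.85057
γ = 1/√(1 − 0.85057²) = 1.9016
K = (γ − 1)m₀c² = (1.9016 − 1) × 105.7 MeV = 0.90162 × 105.7 MeV = 95.3 MeV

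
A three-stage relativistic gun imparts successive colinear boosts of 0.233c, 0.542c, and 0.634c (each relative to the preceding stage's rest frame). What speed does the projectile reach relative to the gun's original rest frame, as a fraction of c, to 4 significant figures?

u ≈ 0.9205c

Compose boost 2: (0.542 + 0.233)/(1 + 0.542×0.233) = 0.7750/1.12629 = 0.688102
Compose boost 3: (0.634 + 0.688102)/(1 + 0.634×0.688102) = 1.32210/1.43626 = 0.9205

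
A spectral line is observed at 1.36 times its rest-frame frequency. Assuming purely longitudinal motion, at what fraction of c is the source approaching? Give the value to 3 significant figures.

f_obs/f_src = √((1+β)/(1−β)) = 1.36  ⇒  (1+β)/(1−β) = 1.8496
β = |1 − D²|/(1 + D²) = |1 − 1.8496|/(1 + 1.8496) = 0.298

β ≈ 0.298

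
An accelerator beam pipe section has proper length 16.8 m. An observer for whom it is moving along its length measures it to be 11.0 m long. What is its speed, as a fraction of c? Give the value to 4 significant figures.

β ≈ 0.7558

γ = L₀/L = 16.8/11.0 = 1.52727
β = √(1 − 1/γ²) = 0.7558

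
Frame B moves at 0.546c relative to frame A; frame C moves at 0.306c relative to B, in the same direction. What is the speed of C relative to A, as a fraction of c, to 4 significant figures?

u ≈ 0.7300c

Compose boost 2: (0.306 + 0.546)/(1 + 0.306×0.546) = 0.8520/1.16708 = 0.7300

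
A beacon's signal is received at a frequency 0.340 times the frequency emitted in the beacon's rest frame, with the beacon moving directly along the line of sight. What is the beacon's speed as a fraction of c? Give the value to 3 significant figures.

β ≈ 0.793

f_obs/f_src = √((1−β)/(1+β)) = 0.340  ⇒  (1−β)/(1+β) = 0.11560
β = |1 − D²|/(1 + D²) = |1 − 0.11560|/(1 + 0.11560) = 0.793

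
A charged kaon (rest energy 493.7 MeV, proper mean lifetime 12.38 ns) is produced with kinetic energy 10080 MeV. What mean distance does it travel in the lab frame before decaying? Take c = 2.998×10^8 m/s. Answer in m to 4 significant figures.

d ≈ 79.40 m

γ = 1 + K/(m₀c²) = 1 + 10080/493.7 = 21.4173
β = √(1 − 1/γ²) = 0.998909
Dilated lifetime: γτ₀ = 21.4173 × 12.38 ns = 265.146 ns
d = βc·γτ₀ = 0.998909 × (2.998×10^8 m/s) × 2.65146×10^-7 s = 79.40 m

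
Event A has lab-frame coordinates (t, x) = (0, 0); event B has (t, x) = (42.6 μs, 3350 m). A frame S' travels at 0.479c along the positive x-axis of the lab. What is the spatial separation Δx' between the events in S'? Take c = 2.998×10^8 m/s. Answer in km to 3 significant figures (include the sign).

γ = 1/√(1 − 0.479²) = 1.1392
Δx' = γ(Δx − vΔt) = 1.1392 × (3350 m − 0.479×(2.998×10^8 m/s)×42.6×10^-6 s)
= 1.1392 × (-2767.5 m) = -3.15 km

Δx' ≈ -3.15 km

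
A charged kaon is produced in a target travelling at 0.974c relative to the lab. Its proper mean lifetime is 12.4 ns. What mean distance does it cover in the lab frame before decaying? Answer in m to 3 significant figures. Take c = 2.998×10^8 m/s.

d ≈ 16.0 m

γ = 1/√(1 − 0.974²) = 4.4141
Dilated lifetime: Δt = γτ₀ = 4.4141 × 12.4 ns = 54.735 ns
d = vΔt = 0.974c × 54.735 ns = 2.9201×10^8 m/s × 5.4735×10^-8 s = 16.0 m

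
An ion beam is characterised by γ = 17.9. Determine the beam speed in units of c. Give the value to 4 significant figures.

β = √(1 − 1/γ²) = √(1 − 1/17.9²) = √(0.996879) = 0.9984

β ≈ 0.9984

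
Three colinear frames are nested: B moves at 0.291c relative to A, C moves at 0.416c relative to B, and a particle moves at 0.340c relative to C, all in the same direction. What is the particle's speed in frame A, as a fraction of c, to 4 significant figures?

Compose boost 2: (0.416 + 0.291)/(1 + 0.416×0.291) = 0.7070/1.12106 = 0.630655
Compose boost 3: (0.340 + 0.630655)/(1 + 0.340×0.630655) = 0.970655/1.21442 = 0.7993

u ≈ 0.7993c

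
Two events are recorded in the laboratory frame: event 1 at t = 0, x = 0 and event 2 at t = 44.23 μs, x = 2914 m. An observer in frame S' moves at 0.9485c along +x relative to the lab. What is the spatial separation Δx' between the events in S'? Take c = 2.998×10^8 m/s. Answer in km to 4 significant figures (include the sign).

γ = 1/√(1 − 0.9485²) = 3.15679
Δx' = γ(Δx − vΔt) = 3.15679 × (2914 m − 0.9485×(2.998×10^8 m/s)×44.23×10^-6 s)
= 3.15679 × (-9663.26 m) = -30.50 km

Δx' ≈ -30.50 km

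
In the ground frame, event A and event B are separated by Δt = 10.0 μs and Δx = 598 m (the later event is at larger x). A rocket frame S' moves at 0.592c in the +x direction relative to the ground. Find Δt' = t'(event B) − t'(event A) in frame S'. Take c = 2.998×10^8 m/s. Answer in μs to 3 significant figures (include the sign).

Δt' ≈ 10.9 μs

γ = 1/√(1 − 0.592²) = 1.2408
Δt' = γ(Δt − vΔx/c²) = 1.2408 × (10.0 μs − 0.592×598 m / (2.998×10^8 m/s))
= 1.2408 × (8.8192 μs) = 10.9 μs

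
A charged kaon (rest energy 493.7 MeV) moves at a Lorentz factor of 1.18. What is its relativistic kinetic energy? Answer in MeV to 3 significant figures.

K ≈ 88.9 MeV

γ = 1.18 (given)
K = (γ − 1)m₀c² = (1.18 − 1) × 493.7 MeV = 0.18000 × 493.7 MeV = 88.9 MeV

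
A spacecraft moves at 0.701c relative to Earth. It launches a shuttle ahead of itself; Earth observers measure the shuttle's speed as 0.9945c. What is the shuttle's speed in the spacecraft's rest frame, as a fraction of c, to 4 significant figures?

u' ≈ 0.9691c

Inverse velocity addition: u' = (u − v)/(1 − uv/c²)
= (0.9945 − 0.701)/(1 − 0.9945×0.701) = 0.2935/0.302856 = 0.9691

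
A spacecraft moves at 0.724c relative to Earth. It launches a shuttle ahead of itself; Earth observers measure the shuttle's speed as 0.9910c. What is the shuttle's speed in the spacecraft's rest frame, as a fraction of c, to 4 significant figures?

u' ≈ 0.9451c

Inverse velocity addition: u' = (u − v)/(1 − uv/c²)
= (0.9910 − 0.724)/(1 − 0.9910×0.724) = 0.2670/0.282516 = 0.9451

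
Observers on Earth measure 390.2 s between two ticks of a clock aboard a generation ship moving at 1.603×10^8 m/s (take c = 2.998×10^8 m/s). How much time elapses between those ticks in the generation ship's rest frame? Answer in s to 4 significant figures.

β = v/c = 1.603×10^8 / 2.998×10^8 = 0.534690
γ = 1/√(1 − 0.534690²) = 1.18336
Proper time: τ₀ = Δt/γ = 390.2/1.18336 = 329.7 s

τ₀ ≈ 329.7 s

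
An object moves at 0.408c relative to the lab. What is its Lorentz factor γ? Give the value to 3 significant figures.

γ = 1/√(1 − β²) = 1/√(1 − 0.408²) = 1/√(0.83354) = 1.10

γ ≈ 1.10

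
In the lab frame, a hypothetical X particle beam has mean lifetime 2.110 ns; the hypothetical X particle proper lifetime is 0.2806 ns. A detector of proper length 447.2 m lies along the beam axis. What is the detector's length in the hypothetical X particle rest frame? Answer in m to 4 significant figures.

Time dilation ⇒ γ = Δt/τ₀ = 2.110/0.2806 = 7.51960
Length contraction: L = L₀/γ = 447.2/7.51960 = 59.47 m

L ≈ 59.47 m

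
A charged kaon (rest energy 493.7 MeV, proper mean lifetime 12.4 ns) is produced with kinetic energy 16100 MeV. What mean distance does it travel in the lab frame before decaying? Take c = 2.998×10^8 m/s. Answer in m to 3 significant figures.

d ≈ 125 m

γ = 1 + K/(m₀c²) = 1 + 16100/493.7 = 33.611
β = √(1 − 1/γ²) = 0.99956
Dilated lifetime: γτ₀ = 33.611 × 12.4 ns = 416.78 ns
d = βc·γτ₀ = 0.99956 × (2.998×10^8 m/s) × 4.1678×10^-7 s = 125 m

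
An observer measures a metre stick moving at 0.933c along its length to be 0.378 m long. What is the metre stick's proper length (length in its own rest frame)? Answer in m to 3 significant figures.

γ = 1/√(1 − 0.933²) = 2.7787
L₀ = γL = 2.7787 × 0.378 = 1.05 m

L₀ ≈ 1.05 m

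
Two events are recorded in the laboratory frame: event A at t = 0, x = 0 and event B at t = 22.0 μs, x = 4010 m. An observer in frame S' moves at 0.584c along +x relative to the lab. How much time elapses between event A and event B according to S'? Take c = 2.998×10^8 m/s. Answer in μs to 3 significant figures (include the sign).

Δt' ≈ 17.5 μs

γ = 1/√(1 − 0.584²) = 1.2319
Δt' = γ(Δt − vΔx/c²) = 1.2319 × (22.0 μs − 0.584×4010 m / (2.998×10^8 m/s))
= 1.2319 × (14.189 μs) = 17.5 μs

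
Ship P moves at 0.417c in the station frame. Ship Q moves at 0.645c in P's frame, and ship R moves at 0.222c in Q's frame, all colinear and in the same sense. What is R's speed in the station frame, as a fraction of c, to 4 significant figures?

Compose boost 2: (0.645 + 0.417)/(1 + 0.645×0.417) = 1.062/1.26897 = 0.836903
Compose boost 3: (0.222 + 0.836903)/(1 + 0.222×0.836903) = 1.05890/1.18579 = 0.8930

u ≈ 0.8930c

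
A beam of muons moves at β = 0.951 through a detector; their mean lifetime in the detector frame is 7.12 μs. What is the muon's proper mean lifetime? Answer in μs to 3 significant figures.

τ₀ ≈ 2.20 μs

γ = 1/√(1 − 0.951²) = 3.2342
Proper time: τ₀ = Δt/γ = 7.12/3.2342 = 2.20 μs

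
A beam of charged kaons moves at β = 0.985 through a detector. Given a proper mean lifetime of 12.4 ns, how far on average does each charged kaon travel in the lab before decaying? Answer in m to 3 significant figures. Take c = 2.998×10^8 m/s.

γ = 1/√(1 − 0.985²) = 5.7953
Dilated lifetime: Δt = γτ₀ = 5.7953 × 12.4 ns = 71.861 ns
d = vΔt = 0.985c × 71.861 ns = 2.9530×10^8 m/s × 7.1861×10^-8 s = 21.2 m

d ≈ 21.2 m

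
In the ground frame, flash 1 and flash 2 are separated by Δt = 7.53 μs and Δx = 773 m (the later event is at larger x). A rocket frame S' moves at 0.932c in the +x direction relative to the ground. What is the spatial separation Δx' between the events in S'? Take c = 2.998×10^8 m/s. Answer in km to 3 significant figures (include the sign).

Δx' ≈ -3.67 km

γ = 1/√(1 − 0.932²) = 2.7589
Δx' = γ(Δx − vΔt) = 2.7589 × (773 m − 0.932×(2.998×10^8 m/s)×7.53×10^-6 s)
= 2.7589 × (-1331.0 m) = -3.67 km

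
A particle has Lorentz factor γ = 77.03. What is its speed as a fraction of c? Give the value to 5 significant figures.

β = √(1 − 1/γ²) = √(1 − 1/77.03²) = √(0.9998315) = 0.99992

β ≈ 0.99992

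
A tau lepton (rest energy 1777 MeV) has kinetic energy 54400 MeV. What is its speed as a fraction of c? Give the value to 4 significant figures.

β ≈ 0.9995

γ = 1 + K/(m₀c²) = 1 + 54400/1777 = 31.6134
β = √(1 − 1/γ²) = 0.9995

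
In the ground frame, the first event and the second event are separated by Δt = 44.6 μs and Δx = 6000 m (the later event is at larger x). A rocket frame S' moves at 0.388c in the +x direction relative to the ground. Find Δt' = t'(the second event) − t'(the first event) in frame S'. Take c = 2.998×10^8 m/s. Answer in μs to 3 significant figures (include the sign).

γ = 1/√(1 − 0.388²) = 1.0850
Δt' = γ(Δt − vΔx/c²) = 1.0850 × (44.6 μs − 0.388×6000 m / (2.998×10^8 m/s))
= 1.0850 × (36.835 μs) = 40.0 μs

Δt' ≈ 40.0 μs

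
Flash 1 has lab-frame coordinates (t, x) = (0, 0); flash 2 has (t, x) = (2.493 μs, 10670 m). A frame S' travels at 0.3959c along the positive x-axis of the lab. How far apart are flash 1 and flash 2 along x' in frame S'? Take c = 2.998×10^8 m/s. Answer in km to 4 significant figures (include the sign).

Δx' ≈ 11.30 km

γ = 1/√(1 − 0.3959²) = 1.08898
Δx' = γ(Δx − vΔt) = 1.08898 × (10670 m − 0.3959×(2.998×10^8 m/s)×2.493×10^-6 s)
= 1.08898 × (10374.1 m) = 11.30 km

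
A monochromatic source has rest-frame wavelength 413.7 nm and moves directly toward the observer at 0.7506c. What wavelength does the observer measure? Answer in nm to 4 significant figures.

λ_obs ≈ 156.1 nm

Relativistic Doppler: λ_obs = λ_src √((1−β)/(1+β))
= 413.7 × √(0.249400/1.75060) = 413.7 × 0.377446 = 156.1 nm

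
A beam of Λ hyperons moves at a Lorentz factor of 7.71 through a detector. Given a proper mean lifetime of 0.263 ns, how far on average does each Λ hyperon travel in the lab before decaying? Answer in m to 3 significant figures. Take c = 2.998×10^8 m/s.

d ≈ 0.603 m

β = √(1 − 1/γ²) = √(1 − 1/7.71²) = 0.99155
Dilated lifetime: Δt = γτ₀ = 7.71 × 0.263 ns = 2.0277 ns
d = vΔt = 0.99155c × 2.0277 ns = 2.9727×10^8 m/s × 2.0277×10^-9 s = 0.603 m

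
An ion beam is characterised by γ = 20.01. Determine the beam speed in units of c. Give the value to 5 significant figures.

β ≈ 0.99875

β = √(1 − 1/γ²) = √(1 − 1/20.01²) = √(0.9975025) = 0.99875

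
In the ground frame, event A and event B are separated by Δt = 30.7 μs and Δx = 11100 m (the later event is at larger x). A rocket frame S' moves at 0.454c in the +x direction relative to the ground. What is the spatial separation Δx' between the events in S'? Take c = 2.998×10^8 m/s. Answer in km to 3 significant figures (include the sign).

Δx' ≈ 7.77 km

γ = 1/√(1 − 0.454²) = 1.1223
Δx' = γ(Δx − vΔt) = 1.1223 × (11100 m − 0.454×(2.998×10^8 m/s)×30.7×10^-6 s)
= 1.1223 × (6921.4 m) = 7.77 km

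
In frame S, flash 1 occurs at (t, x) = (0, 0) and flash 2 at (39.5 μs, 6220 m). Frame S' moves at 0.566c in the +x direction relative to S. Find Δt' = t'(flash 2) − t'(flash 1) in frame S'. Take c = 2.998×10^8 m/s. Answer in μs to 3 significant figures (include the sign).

Δt' ≈ 33.7 μs

γ = 1/√(1 − 0.566²) = 1.2130
Δt' = γ(Δt − vΔx/c²) = 1.2130 × (39.5 μs − 0.566×6220 m / (2.998×10^8 m/s))
= 1.2130 × (27.757 μs) = 33.7 μs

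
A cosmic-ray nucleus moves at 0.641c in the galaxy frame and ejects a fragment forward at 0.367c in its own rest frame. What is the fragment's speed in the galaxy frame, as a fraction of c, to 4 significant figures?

u ≈ 0.8160c

Compose boost 2: (0.367 + 0.641)/(1 + 0.367×0.641) = 1.008/1.23525 = 0.8160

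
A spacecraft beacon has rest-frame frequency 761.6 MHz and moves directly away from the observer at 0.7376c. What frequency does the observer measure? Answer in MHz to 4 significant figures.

f_obs ≈ 296.0 MHz

Relativistic Doppler: f_obs = f_src √((1−β)/(1+β))
= 761.6 × √(0.262400/1.73760) = 761.6 × 0.388604 = 296.0 MHz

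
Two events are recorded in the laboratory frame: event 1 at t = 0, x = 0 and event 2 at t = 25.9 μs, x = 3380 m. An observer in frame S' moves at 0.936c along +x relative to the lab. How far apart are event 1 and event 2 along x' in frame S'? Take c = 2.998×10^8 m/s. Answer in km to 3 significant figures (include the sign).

γ = 1/√(1 − 0.936²) = 2.8409
Δx' = γ(Δx − vΔt) = 2.8409 × (3380 m − 0.936×(2.998×10^8 m/s)×25.9×10^-6 s)
= 2.8409 × (-3887.9 m) = -11.0 km

Δx' ≈ -11.0 km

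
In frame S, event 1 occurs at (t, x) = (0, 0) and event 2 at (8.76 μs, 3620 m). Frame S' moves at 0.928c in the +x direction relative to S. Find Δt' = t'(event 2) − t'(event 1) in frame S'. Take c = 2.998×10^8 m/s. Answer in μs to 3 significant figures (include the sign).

γ = 1/√(1 − 0.928²) = 2.6840
Δt' = γ(Δt − vΔx/c²) = 2.6840 × (8.76 μs − 0.928×3620 m / (2.998×10^8 m/s))
= 2.6840 × (-2.4453 μs) = -6.56 μs

Δt' ≈ -6.56 μs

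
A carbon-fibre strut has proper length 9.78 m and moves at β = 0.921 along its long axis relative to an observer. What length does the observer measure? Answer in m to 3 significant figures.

γ = 1/√(1 − 0.921²) = 2.5670
Length contraction: L = L₀/γ = 9.78/2.5670 = 3.81 m

L ≈ 3.81 m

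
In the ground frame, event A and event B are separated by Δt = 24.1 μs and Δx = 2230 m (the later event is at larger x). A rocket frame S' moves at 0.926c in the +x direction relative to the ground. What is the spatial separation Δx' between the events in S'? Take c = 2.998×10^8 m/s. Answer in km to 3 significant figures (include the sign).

Δx' ≈ -11.8 km

γ = 1/√(1 − 0.926²) = 2.6488
Δx' = γ(Δx − vΔt) = 2.6488 × (2230 m − 0.926×(2.998×10^8 m/s)×24.1×10^-6 s)
= 2.6488 × (-4460.5 m) = -11.8 km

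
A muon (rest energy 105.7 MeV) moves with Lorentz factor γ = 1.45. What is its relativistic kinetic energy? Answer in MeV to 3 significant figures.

γ = 1.45 (given)
K = (γ − 1)m₀c² = (1.45 − 1) × 105.7 MeV = 0.45000 × 105.7 MeV = 47.6 MeV

K ≈ 47.6 MeV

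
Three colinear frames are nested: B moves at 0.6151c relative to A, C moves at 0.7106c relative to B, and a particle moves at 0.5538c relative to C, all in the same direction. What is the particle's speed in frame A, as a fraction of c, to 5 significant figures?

u ≈ 0.97711c

Compose boost 2: (0.7106 + 0.6151)/(1 + 0.7106×0.6151) = 1.3257/1.437090 = 0.9224892
Compose boost 3: (0.5538 + 0.9224892)/(1 + 0.5538×0.9224892) = 1.476289/1.510874 = 0.97711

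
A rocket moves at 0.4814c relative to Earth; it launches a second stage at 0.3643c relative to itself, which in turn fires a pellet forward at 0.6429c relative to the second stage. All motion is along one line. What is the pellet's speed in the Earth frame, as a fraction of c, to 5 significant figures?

u ≈ 0.93152c

Compose boost 2: (0.3643 + 0.4814)/(1 + 0.3643×0.4814) = 0.84570/1.175374 = 0.7195156
Compose boost 3: (0.6429 + 0.7195156)/(1 + 0.6429×0.7195156) = 1.362416/1.462577 = 0.93152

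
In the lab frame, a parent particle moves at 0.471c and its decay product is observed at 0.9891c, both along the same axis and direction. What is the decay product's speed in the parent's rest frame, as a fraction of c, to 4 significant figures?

u' ≈ 0.9700c

Inverse velocity addition: u' = (u − v)/(1 − uv/c²)
= (0.9891 − 0.471)/(1 − 0.9891×0.471) = 0.5181/0.534134 = 0.9700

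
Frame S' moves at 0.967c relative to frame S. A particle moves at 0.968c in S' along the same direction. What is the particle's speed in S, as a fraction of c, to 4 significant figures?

Relativistic velocity addition: u = (u' + v)/(1 + u'v/c²)
= (0.968 + 0.967)/(1 + 0.968×0.967) = 1.935/1.93606 = 0.9995

u ≈ 0.9995c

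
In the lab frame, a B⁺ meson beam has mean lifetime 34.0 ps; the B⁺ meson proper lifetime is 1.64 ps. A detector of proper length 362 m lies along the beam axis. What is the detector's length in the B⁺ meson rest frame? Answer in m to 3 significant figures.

Time dilation ⇒ γ = Δt/τ₀ = 34.0/1.64 = 20.732
Length contraction: L = L₀/γ = 362/20.732 = 17.5 m

L ≈ 17.5 m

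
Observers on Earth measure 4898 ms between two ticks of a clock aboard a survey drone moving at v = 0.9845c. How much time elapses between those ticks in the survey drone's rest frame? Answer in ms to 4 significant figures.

τ₀ ≈ 859.0 ms

γ = 1/√(1 − 0.9845²) = 5.70176
Proper time: τ₀ = Δt/γ = 4898/5.70176 = 859.0 ms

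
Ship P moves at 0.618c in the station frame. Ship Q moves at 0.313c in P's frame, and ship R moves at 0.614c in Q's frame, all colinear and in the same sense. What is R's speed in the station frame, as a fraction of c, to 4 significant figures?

u ≈ 0.9426c

Compose boost 2: (0.313 + 0.618)/(1 + 0.313×0.618) = 0.9310/1.19343 = 0.780102
Compose boost 3: (0.614 + 0.780102)/(1 + 0.614×0.780102) = 1.39410/1.47898 = 0.9426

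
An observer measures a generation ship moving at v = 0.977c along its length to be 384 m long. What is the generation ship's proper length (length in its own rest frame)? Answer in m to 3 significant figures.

L₀ ≈ 1800 m

γ = 1/√(1 − 0.977²) = 4.6896
L₀ = γL = 4.6896 × 384 = 1800 m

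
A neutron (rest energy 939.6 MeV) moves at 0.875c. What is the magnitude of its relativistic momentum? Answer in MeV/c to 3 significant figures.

p ≈ 1700 MeV/c

γ = 1/√(1 − 0.875²) = 2.0656
p = γβm₀c = 2.0656 × 0.875 × 939.6 MeV/c = 1700 MeV/c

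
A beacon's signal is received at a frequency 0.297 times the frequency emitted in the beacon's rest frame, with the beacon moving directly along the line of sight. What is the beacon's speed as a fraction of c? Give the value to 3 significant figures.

f_obs/f_src = √((1−β)/(1+β)) = 0.297  ⇒  (1−β)/(1+β) = 0.088209
β = |1 − D²|/(1 + D²) = |1 − 0.088209|/(1 + 0.088209) = 0.838

β ≈ 0.838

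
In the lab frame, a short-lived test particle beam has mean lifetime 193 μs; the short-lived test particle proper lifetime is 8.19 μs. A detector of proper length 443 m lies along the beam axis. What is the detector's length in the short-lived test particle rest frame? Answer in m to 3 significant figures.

Time dilation ⇒ γ = Δt/τ₀ = 193/8.19 = 23.565
Length contraction: L = L₀/γ = 443/23.565 = 18.8 m

L ≈ 18.8 m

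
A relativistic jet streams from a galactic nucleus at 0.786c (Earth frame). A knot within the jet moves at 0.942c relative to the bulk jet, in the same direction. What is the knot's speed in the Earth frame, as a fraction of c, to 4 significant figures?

u ≈ 0.9929c

Relativistic velocity addition: u = (u' + v)/(1 + u'v/c²)
= (0.942 + 0.786)/(1 + 0.942×0.786) = 1.728/1.74041 = 0.9929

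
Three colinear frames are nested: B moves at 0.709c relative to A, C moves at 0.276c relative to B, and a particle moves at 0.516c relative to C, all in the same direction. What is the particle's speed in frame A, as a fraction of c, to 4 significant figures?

Compose boost 2: (0.276 + 0.709)/(1 + 0.276×0.709) = 0.9850/1.19568 = 0.823796
Compose boost 3: (0.516 + 0.823796)/(1 + 0.516×0.823796) = 1.33980/1.42508 = 0.9402

u ≈ 0.9402c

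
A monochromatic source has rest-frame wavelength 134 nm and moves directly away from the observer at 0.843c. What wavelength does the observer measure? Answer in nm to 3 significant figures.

Relativistic Doppler: λ_obs = λ_src √((1+β)/(1−β))
= 134 × √(1.8430/0.15700) = 134 × 3.4262 = 459 nm

λ_obs ≈ 459 nm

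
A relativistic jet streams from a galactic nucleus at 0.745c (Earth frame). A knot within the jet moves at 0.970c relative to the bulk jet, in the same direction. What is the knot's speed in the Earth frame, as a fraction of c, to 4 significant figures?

u ≈ 0.9956c

Relativistic velocity addition: u = (u' + v)/(1 + u'v/c²)
= (0.970 + 0.745)/(1 + 0.970×0.745) = 1.715/1.72265 = 0.9956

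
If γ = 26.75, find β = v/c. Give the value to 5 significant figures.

β ≈ 0.99930

β = √(1 − 1/γ²) = √(1 − 1/26.75²) = √(0.9986025) = 0.99930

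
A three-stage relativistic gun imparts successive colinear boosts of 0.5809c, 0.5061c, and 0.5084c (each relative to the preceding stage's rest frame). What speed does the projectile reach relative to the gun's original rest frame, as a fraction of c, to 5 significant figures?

u ≈ 0.94490c

Compose boost 2: (0.5061 + 0.5809)/(1 + 0.5061×0.5809) = 1.0870/1.293993 = 0.8400351
Compose boost 3: (0.5084 + 0.8400351)/(1 + 0.5084×0.8400351) = 1.348435/1.427074 = 0.94490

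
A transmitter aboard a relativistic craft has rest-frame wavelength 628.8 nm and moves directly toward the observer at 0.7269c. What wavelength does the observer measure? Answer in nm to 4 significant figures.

λ_obs ≈ 250.1 nm

Relativistic Doppler: λ_obs = λ_src √((1−β)/(1+β))
= 628.8 × √(0.273100/1.72690) = 628.8 × 0.397674 = 250.1 nm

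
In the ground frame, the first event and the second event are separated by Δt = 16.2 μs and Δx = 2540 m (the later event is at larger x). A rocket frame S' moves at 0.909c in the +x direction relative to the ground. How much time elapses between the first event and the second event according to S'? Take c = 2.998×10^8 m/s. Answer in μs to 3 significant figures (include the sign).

γ = 1/√(1 − 0.909²) = 2.3993
Δt' = γ(Δt − vΔx/c²) = 2.3993 × (16.2 μs − 0.909×2540 m / (2.998×10^8 m/s))
= 2.3993 × (8.4987 μs) = 20.4 μs

Δt' ≈ 20.4 μs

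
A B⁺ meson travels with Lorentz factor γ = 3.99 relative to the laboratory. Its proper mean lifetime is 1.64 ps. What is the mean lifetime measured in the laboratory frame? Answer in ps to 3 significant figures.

γ = 3.99 (given)
Time dilation: Δt = γτ₀ = 3.99 × 1.64 ps = 6.54 ps

Δt ≈ 6.54 ps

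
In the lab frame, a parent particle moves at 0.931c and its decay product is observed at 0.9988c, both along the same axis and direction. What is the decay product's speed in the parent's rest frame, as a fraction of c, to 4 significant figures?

Inverse velocity addition: u' = (u − v)/(1 − uv/c²)
= (0.9988 − 0.931)/(1 − 0.9988×0.931) = 0.06780/0.0701172 = 0.9670

u' ≈ 0.9670c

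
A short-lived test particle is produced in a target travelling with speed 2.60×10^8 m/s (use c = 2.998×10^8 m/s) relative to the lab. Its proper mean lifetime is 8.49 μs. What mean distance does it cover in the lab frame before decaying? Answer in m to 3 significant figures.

β = v/c = 2.60×10^8 / 2.998×10^8 = 0.86724
γ = 1/√(1 − 0.86724²) = 2.0085
Dilated lifetime: Δt = γτ₀ = 2.0085 × 8.49 μs = 17.052 μs
d = vΔt = 0.86724c × 17.052 μs = 2.6000×10^8 m/s × 1.7052×10^-5 s = 4430 m

d ≈ 4430 m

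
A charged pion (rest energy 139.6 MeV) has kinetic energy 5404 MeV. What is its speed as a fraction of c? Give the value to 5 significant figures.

γ = 1 + K/(m₀c²) = 1 + 5404/139.6 = 39.71060
β = √(1 − 1/γ²) = 0.99968

β ≈ 0.99968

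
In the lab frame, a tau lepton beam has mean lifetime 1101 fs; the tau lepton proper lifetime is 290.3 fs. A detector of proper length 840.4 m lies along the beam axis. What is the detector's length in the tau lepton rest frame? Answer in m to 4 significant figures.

L ≈ 221.6 m

Time dilation ⇒ γ = Δt/τ₀ = 1101/290.3 = 3.79263
Length contraction: L = L₀/γ = 840.4/3.79263 = 221.6 m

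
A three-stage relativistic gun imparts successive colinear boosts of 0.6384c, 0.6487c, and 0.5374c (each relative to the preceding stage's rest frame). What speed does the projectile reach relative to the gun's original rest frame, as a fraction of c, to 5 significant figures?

Compose boost 2: (0.6487 + 0.6384)/(1 + 0.6487×0.6384) = 1.2871/1.414130 = 0.9101709
Compose boost 3: (0.5374 + 0.9101709)/(1 + 0.5374×0.9101709) = 1.447571/1.489126 = 0.97209

u ≈ 0.97209c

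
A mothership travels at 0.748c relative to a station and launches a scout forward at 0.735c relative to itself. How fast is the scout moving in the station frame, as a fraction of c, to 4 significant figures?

u ≈ 0.9569c

Compose boost 2: (0.735 + 0.748)/(1 + 0.735×0.748) = 1.483/1.54978 = 0.9569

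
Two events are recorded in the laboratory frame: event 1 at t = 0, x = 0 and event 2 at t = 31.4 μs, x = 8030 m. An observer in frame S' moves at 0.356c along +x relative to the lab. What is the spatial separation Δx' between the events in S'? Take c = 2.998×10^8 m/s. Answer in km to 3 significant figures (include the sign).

Δx' ≈ 5.01 km

γ = 1/√(1 − 0.356²) = 1.0701
Δx' = γ(Δx − vΔt) = 1.0701 × (8030 m − 0.356×(2.998×10^8 m/s)×31.4×10^-6 s)
= 1.0701 × (4678.7 m) = 5.01 km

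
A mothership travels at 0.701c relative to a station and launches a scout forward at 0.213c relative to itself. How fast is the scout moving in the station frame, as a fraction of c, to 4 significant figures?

u ≈ 0.7953c

Compose boost 2: (0.213 + 0.701)/(1 + 0.213×0.701) = 0.9140/1.14931 = 0.7953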